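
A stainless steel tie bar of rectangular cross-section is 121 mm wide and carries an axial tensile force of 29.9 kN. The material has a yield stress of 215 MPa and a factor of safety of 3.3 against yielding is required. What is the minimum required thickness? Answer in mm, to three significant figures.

t = 3.79 mm

σ_allow = 215/3.3 = 65.15 MPa.
Required area A = F/σ_allow = 29900/65.15 = 458.9 mm².
t = A/w = 458.9/121 = 3.793 mm.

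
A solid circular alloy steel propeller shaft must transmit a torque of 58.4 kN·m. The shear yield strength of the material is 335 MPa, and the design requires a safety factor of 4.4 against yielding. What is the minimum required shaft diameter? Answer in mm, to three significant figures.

Allowable shear stress τ_allow = 335/4.4 = 76.14 MPa.
For a solid shaft τ = 16T/(πd³), so d³ = 16T/(π τ_allow) = 16×5.8400×10^7/(π×76.14) = 3.907×10^6 mm³.
d = (3.907×10^6)^(1/3) = 157.5 mm.

d = 157 mm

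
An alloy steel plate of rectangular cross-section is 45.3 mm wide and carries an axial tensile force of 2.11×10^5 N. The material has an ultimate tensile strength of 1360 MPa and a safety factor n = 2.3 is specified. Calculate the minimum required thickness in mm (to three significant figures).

t = 7.88 mm

σ_allow = 1360/2.3 = 591.3 MPa.
Required area A = F/σ_allow = 211000/591.3 = 356.8 mm².
t = A/w = 356.8/45.3 = 7.877 mm.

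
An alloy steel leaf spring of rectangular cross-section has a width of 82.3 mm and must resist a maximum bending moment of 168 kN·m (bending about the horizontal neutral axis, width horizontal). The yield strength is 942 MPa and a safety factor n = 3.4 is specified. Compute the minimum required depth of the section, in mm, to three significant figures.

h = 210 mm

σ_allow = 942/3.4 = 277.1 MPa.
For a rectangular section σ = 6M/(bh²), so h² = 6M/(b σ_allow) = 6×1.6800×10^8/(82.3×277.1) = 44210 mm².
h = 210.3 mm.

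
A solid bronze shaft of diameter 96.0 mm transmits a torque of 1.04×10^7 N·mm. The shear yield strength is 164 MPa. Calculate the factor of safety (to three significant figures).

n = 2.74

τ = 16T/(πd³) = 16×1.0400×10^7/(π×96.0³) = 59.87 MPa.
n = τ_limit/τ = 164/59.87 = 2.739.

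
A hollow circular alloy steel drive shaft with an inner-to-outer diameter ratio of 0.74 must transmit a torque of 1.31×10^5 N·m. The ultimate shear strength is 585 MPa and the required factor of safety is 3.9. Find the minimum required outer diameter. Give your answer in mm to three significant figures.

d_o = 185 mm

τ_allow = 585/3.9 = 150.0 MPa.
For a hollow shaft τ = 16T/[πd_o³(1−k⁴)] with k = 0.74, so 1−k⁴ = 0.7001.
d_o³ = 16T/[π τ_allow (1−k⁴)] = 16×1.3100×10^8/(π×150.0×0.7001) = 6.353×10^6 mm³.
d_o = 185.2 mm.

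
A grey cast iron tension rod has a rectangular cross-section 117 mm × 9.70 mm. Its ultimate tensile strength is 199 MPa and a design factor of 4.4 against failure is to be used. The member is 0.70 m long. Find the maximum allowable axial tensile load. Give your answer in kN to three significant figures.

σ_allow = 199/4.4 = 45.23 MPa.
A = 117×9.70 = 1135 mm².
F_allow = σ_allow × A = 45.23×1135 = 51330 N.

F_allow = 51.3 kN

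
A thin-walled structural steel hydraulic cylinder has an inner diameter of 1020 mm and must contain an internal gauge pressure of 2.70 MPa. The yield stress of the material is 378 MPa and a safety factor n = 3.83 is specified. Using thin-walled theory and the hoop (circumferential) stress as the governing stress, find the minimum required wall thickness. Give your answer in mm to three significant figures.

σ_allow = 378/3.83 = 98.69 MPa.
Hoop stress σ_h = pD/(2t), so t = pD/(2σ_allow) = 2.70×1020/(2×98.69) = 13.95 mm.

t = 14.0 mm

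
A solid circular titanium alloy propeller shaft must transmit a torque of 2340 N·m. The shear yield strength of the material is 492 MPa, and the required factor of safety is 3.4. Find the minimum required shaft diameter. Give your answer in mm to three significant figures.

d = 43.5 mm

Allowable shear stress τ_allow = 492/3.4 = 144.7 MPa.
For a solid shaft τ = 16T/(πd³), so d³ = 16T/(π τ_allow) = 16×2340000/(π×144.7) = 82360 mm³.
d = (82360)^(1/3) = 43.51 mm.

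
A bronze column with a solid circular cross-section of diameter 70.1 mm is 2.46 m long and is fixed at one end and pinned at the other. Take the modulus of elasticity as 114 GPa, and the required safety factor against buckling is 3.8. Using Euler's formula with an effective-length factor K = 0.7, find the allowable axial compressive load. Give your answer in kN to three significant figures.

P_allow = 118 kN

I = πd⁴/64 = π×70.1⁴/64 = 1.185×10^6 mm⁴.
Effective length L_e = KL = 0.7×2.46 m = 1722 mm.
Euler critical load P_cr = π²EI/L_e² = π²×114000×1.185×10^6/1722² = 449800 N.
P_allow = P_cr/n = 449800/3.8 = 118400 N.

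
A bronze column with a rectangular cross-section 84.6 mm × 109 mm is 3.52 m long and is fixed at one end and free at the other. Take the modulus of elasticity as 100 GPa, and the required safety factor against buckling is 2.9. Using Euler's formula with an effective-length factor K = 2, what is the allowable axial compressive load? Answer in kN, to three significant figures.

P_allow = 37.8 kN

Buckling occurs about the weak axis: I_min = h·b³/12 = 109×84.6³/12 = 5.500×10^6 mm⁴ (b = 84.6 mm is the smaller dimension).
Effective length L_e = KL = 2×3.52 m = 7040 mm.
Euler critical load P_cr = π²EI/L_e² = π²×100000×5.500×10^6/7040² = 109500 N.
P_allow = P_cr/n = 109500/2.9 = 37770 N.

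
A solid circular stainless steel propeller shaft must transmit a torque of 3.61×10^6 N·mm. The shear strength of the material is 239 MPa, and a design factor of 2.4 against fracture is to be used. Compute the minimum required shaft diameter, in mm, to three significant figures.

d = 56.9 mm

Allowable shear stress τ_allow = 239/2.4 = 99.58 MPa.
For a solid shaft τ = 16T/(πd³), so d³ = 16T/(π τ_allow) = 16×3610000/(π×99.58) = 184600 mm³.
d = (184600)^(1/3) = 56.94 mm.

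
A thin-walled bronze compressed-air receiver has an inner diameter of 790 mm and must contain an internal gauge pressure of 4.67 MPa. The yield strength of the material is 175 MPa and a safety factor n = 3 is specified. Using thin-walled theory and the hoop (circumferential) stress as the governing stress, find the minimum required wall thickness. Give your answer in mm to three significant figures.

t = 31.6 mm

σ_allow = 175/3 = 58.33 MPa.
Hoop stress σ_h = pD/(2t), so t = pD/(2σ_allow) = 4.67×790/(2×58.33) = 31.62 mm.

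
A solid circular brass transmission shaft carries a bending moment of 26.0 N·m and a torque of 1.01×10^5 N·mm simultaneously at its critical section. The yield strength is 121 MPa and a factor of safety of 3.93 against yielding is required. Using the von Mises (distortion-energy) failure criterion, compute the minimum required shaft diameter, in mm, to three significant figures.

d = 31.1 mm

σ_allow = σ_y/n = 121/3.93 = 30.79 MPa.
For a solid shaft σ_b = 32M/(πd³) and τ = 16T/(πd³), so the von Mises stress is σ' = (16/πd³)·√(4M²+3T²).
√(4M²+3T²) = √(4×(26000)² + 3×(101000)²) = 182500 N·mm.
d³ = 16×182500/(π×30.79) = 30190 mm³.
d = 31.14 mm.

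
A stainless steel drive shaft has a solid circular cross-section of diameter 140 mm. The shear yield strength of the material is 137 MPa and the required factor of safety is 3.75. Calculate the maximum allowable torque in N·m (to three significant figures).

T_allow = 19700 N·m

τ_allow = 137/3.75 = 36.53 MPa.
For a solid shaft T_allow = τ_allow·πd³/16; πd³/16 = π×140³/16 = 538800 mm³.
T_allow = 36.53×538800 = 1.968×10^7 N·mm = 19680 N·m.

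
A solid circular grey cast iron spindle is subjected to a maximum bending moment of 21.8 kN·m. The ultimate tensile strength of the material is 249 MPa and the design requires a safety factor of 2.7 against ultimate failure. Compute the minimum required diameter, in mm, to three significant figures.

d = 134 mm

σ_allow = 249/2.7 = 92.22 MPa.
For a solid circular section σ = 32M/(πd³), so d³ = 32M/(π σ_allow) = 32×2.1800×10^7/(π×92.22) = 2.408×10^6 mm³.
d = 134.0 mm.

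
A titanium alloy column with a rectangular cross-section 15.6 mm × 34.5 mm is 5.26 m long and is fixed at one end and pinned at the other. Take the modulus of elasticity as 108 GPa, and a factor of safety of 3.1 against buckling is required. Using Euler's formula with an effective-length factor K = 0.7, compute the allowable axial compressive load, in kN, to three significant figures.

Buckling occurs about the weak axis: I_min = h·b³/12 = 34.5×15.6³/12 = 10910 mm⁴ (b = 15.6 mm is the smaller dimension).
Effective length L_e = KL = 0.7×5.26 m = 3682 mm.
Euler critical load P_cr = π²EI/L_e² = π²×108000×10910/3682² = 858.2 N.
P_allow = P_cr/n = 858.2/3.1 = 276.8 N.

P_allow = 0.277 kN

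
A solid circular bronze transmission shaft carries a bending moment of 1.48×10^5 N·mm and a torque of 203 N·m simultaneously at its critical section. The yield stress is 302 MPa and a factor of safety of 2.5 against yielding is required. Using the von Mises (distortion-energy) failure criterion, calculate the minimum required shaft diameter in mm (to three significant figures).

d = 26.9 mm

σ_allow = σ_y/n = 302/2.5 = 120.8 MPa.
For a solid shaft σ_b = 32M/(πd³) and τ = 16T/(πd³), so the von Mises stress is σ' = (16/πd³)·√(4M²+3T²).
√(4M²+3T²) = √(4×(148000)² + 3×(203000)²) = 459600 N·mm.
d³ = 16×459600/(π×120.8) = 19380 mm³.
d = 26.86 mm.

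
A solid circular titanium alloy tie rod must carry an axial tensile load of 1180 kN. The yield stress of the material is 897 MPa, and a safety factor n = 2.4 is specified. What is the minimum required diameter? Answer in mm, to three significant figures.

d = 63.4 mm

Allowable stress σ_allow = 897/2.4 = 373.8 MPa.
Required area A = F/σ_allow = 1180000/373.8 = 3157 mm².
A = πd²/4 → d = √(4A/π) = 63.40 mm.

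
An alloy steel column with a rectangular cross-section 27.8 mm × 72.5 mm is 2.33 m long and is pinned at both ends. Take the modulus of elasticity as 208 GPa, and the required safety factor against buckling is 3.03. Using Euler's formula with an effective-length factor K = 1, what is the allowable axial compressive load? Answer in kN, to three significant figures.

Buckling occurs about the weak axis: I_min = h·b³/12 = 72.5×27.8³/12 = 129800 mm⁴ (b = 27.8 mm is the smaller dimension).
Effective length L_e = KL = 1×2.33 m = 2330 mm.
Euler critical load P_cr = π²EI/L_e² = π²×208000×129800/2330² = 49080 N.
P_allow = P_cr/n = 49080/3.03 = 16200 N.

P_allow = 16.2 kN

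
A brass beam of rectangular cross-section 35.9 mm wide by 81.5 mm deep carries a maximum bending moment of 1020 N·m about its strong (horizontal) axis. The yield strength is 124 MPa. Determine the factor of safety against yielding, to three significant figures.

Section modulus S = bh²/6 = 35.9×81.5²/6 = 39740 mm³.
σ = M/S = 1020000/39740 = 25.67 MPa.
n = 124/25.67 = 4.831.

n = 4.83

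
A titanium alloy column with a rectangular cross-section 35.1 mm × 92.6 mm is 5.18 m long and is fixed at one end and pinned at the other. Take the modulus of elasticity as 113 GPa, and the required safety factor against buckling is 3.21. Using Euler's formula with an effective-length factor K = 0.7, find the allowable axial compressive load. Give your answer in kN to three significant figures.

P_allow = 8.82 kN

Buckling occurs about the weak axis: I_min = h·b³/12 = 92.6×35.1³/12 = 333700 mm⁴ (b = 35.1 mm is the smaller dimension).
Effective length L_e = KL = 0.7×5.18 m = 3626 mm.
Euler critical load P_cr = π²EI/L_e² = π²×113000×333700/3626² = 28310 N.
P_allow = P_cr/n = 28310/3.21 = 8818 N.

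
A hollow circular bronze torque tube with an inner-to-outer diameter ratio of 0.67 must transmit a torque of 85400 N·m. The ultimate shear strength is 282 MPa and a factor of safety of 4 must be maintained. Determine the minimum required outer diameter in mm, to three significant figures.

τ_allow = 282/4 = 70.50 MPa.
For a hollow shaft τ = 16T/[πd_o³(1−k⁴)] with k = 0.67, so 1−k⁴ = 0.7985.
d_o³ = 16T/[π τ_allow (1−k⁴)] = 16×8.5400×10^7/(π×70.50×0.7985) = 7.726×10^6 mm³.
d_o = 197.7 mm.

d_o = 198 mm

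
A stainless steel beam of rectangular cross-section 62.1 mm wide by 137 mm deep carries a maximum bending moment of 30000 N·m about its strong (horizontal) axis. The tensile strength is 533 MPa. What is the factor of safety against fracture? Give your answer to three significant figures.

n = 3.45

Section modulus S = bh²/6 = 62.1×137²/6 = 194300 mm³.
σ = M/S = 3.0000×10^7/194300 = 154.4 MPa.
n = 533/154.4 = 3.451.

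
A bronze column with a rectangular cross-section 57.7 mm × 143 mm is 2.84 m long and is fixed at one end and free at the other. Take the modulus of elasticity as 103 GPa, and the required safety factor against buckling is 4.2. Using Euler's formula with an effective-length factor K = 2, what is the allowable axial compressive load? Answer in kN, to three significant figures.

Buckling occurs about the weak axis: I_min = h·b³/12 = 143×57.7³/12 = 2.289×10^6 mm⁴ (b = 57.7 mm is the smaller dimension).
Effective length L_e = KL = 2×2.84 m = 5680 mm.
Euler critical load P_cr = π²EI/L_e² = π²×103000×2.289×10^6/5680² = 72130 N.
P_allow = P_cr/n = 72130/4.2 = 17170 N.

P_allow = 17.2 kN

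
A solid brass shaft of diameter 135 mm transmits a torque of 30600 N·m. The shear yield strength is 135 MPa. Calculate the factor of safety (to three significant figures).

n = 2.13

τ = 16T/(πd³) = 16×3.0600×10^7/(π×135³) = 63.34 MPa.
n = τ_limit/τ = 135/63.34 = 2.131.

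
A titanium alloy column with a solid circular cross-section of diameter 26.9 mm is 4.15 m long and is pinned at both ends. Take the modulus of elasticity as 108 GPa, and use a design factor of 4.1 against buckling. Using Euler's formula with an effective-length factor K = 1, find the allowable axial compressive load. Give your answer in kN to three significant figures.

I = πd⁴/64 = π×26.9⁴/64 = 25700 mm⁴.
Effective length L_e = KL = 1×4.15 m = 4150 mm.
Euler critical load P_cr = π²EI/L_e² = π²×108000×25700/4150² = 1591 N.
P_allow = P_cr/n = 1591/4.1 = 388.0 N.

P_allow = 0.388 kN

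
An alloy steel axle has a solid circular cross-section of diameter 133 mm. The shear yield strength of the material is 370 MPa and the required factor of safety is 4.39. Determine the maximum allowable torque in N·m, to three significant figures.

τ_allow = 370/4.39 = 84.28 MPa.
For a solid shaft T_allow = τ_allow·πd³/16; πd³/16 = π×133³/16 = 461900 mm³.
T_allow = 84.28×461900 = 3.893×10^7 N·mm = 38930 N·m.

T_allow = 38900 N·m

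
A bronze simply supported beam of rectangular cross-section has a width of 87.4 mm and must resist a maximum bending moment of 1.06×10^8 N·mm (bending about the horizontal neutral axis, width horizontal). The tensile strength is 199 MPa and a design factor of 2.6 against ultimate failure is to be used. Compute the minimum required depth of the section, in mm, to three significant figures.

σ_allow = 199/2.6 = 76.54 MPa.
For a rectangular section σ = 6M/(bh²), so h² = 6M/(b σ_allow) = 6×1.0600×10^8/(87.4×76.54) = 95070 mm².
h = 308.3 mm.

h = 308 mm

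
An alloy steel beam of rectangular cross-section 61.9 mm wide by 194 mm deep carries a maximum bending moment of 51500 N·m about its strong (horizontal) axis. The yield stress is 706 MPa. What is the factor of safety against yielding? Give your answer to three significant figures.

n = 5.32

Section modulus S = bh²/6 = 61.9×194²/6 = 388300 mm³.
σ = M/S = 5.1500×10^7/388300 = 132.6 MPa.
n = 706/132.6 = 5.323.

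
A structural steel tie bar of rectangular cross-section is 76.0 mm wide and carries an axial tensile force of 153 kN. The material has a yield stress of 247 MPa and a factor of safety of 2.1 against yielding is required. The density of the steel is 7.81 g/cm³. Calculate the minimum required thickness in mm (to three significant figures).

t = 17.1 mm

σ_allow = 247/2.1 = 117.6 MPa.
Required area A = F/σ_allow = 153000/117.6 = 1301 mm².
t = A/w = 1301/76.0 = 17.12 mm.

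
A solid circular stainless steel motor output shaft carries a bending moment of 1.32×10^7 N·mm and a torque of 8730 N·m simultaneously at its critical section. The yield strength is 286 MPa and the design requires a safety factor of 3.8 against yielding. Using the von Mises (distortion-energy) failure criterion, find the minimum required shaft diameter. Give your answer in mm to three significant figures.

σ_allow = σ_y/n = 286/3.8 = 75.26 MPa.
For a solid shaft σ_b = 32M/(πd³) and τ = 16T/(πd³), so the von Mises stress is σ' = (16/πd³)·√(4M²+3T²).
√(4M²+3T²) = √(4×(1.320×10^7)² + 3×(8.730×10^6)²) = 3.042×10^7 N·mm.
d³ = 16×3.042×10^7/(π×75.26) = 2.059×10^6 mm³.
d = 127.2 mm.

d = 127 mm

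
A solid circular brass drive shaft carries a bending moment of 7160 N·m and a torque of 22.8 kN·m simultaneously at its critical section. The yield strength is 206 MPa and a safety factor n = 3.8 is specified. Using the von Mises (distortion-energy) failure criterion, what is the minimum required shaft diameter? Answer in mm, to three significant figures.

σ_allow = σ_y/n = 206/3.8 = 54.21 MPa.
For a solid shaft σ_b = 32M/(πd³) and τ = 16T/(πd³), so the von Mises stress is σ' = (16/πd³)·√(4M²+3T²).
√(4M²+3T²) = √(4×(7.160×10^6)² + 3×(2.280×10^7)²) = 4.201×10^7 N·mm.
d³ = 16×4.201×10^7/(π×54.21) = 3.946×10^6 mm³.
d = 158.0 mm.

d = 158 mm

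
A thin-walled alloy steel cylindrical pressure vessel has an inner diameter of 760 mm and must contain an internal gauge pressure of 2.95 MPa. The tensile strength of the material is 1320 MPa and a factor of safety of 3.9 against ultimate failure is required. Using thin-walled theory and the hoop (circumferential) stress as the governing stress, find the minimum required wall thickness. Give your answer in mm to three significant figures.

σ_allow = 1320/3.9 = 338.5 MPa.
Hoop stress σ_h = pD/(2t), so t = pD/(2σ_allow) = 2.95×760/(2×338.5) = 3.312 mm.

t = 3.31 mm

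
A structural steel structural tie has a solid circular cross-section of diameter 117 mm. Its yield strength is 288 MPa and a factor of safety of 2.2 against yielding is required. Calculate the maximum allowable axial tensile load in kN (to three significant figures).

σ_allow = 288/2.2 = 130.9 MPa.
A = πd²/4 = π×117²/4 = 10750 mm².
F_allow = σ_allow × A = 130.9×10750 = 1.407×10^6 N.

F_allow = 1410 kN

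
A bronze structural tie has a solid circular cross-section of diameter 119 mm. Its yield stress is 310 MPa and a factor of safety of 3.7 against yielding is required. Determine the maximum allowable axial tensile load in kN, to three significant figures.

σ_allow = 310/3.7 = 83.78 MPa.
A = πd²/4 = π×119²/4 = 11120 mm².
F_allow = σ_allow × A = 83.78×11120 = 931800 N.

F_allow = 932 kN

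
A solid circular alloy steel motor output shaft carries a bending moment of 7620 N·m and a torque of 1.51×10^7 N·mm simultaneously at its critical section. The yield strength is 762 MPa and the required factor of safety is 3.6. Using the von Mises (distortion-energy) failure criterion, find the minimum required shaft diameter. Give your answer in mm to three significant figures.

d = 90.0 mm

σ_allow = σ_y/n = 762/3.6 = 211.7 MPa.
For a solid shaft σ_b = 32M/(πd³) and τ = 16T/(πd³), so the von Mises stress is σ' = (16/πd³)·√(4M²+3T²).
√(4M²+3T²) = √(4×(7.620×10^6)² + 3×(1.510×10^7)²) = 3.027×10^7 N·mm.
d³ = 16×3.027×10^7/(π×211.7) = 728300 mm³.
d = 89.97 mm.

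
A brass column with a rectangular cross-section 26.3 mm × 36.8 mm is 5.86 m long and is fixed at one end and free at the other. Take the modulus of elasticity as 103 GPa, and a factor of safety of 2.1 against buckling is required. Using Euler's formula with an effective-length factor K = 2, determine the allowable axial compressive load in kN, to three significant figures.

Buckling occurs about the weak axis: I_min = h·b³/12 = 36.8×26.3³/12 = 55790 mm⁴ (b = 26.3 mm is the smaller dimension).
Effective length L_e = KL = 2×5.86 m = 11720 mm.
Euler critical load P_cr = π²EI/L_e² = π²×103000×55790/11720² = 412.9 N.
P_allow = P_cr/n = 412.9/2.1 = 196.6 N.

P_allow = 0.197 kN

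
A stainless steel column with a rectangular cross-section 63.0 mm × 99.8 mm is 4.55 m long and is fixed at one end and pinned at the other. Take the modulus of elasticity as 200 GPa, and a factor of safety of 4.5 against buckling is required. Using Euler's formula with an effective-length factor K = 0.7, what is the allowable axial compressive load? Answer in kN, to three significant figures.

P_allow = 89.9 kN

Buckling occurs about the weak axis: I_min = h·b³/12 = 99.8×63.0³/12 = 2.080×10^6 mm⁴ (b = 63.0 mm is the smaller dimension).
Effective length L_e = KL = 0.7×4.55 m = 3185 mm.
Euler critical load P_cr = π²EI/L_e² = π²×200000×2.080×10^6/3185² = 404700 N.
P_allow = P_cr/n = 404700/4.5 = 89920 N.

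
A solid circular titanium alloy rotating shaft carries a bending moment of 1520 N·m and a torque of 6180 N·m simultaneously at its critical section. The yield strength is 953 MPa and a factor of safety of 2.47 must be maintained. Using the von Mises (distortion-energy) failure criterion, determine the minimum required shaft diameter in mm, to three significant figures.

σ_allow = σ_y/n = 953/2.47 = 385.8 MPa.
For a solid shaft σ_b = 32M/(πd³) and τ = 16T/(πd³), so the von Mises stress is σ' = (16/πd³)·√(4M²+3T²).
√(4M²+3T²) = √(4×(1.520×10^6)² + 3×(6.180×10^6)²) = 1.113×10^7 N·mm.
d³ = 16×1.113×10^7/(π×385.8) = 146900 mm³.
d = 52.76 mm.

d = 52.8 mm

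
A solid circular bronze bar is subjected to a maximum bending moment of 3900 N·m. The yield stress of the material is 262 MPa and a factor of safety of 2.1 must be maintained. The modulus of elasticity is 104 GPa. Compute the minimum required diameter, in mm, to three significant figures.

d = 68.3 mm

σ_allow = 262/2.1 = 124.8 MPa.
For a solid circular section σ = 32M/(πd³), so d³ = 32M/(π σ_allow) = 32×3900000/(π×124.8) = 318400 mm³.
d = 68.29 mm.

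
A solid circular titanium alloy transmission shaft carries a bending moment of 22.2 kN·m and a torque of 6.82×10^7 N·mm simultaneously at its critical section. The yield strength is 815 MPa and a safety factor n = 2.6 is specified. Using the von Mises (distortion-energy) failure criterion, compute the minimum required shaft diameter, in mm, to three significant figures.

σ_allow = σ_y/n = 815/2.6 = 313.5 MPa.
For a solid shaft σ_b = 32M/(πd³) and τ = 16T/(πd³), so the von Mises stress is σ' = (16/πd³)·√(4M²+3T²).
√(4M²+3T²) = √(4×(2.220×10^7)² + 3×(6.820×10^7)²) = 1.262×10^8 N·mm.
d³ = 16×1.262×10^8/(π×313.5) = 2.050×10^6 mm³.
d = 127.0 mm.

d = 127 mm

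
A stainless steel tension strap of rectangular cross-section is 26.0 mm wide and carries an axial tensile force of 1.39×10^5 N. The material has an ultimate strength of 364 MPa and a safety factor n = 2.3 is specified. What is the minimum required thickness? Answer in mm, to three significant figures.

t = 33.8 mm

σ_allow = 364/2.3 = 158.3 MPa.
Required area A = F/σ_allow = 139000/158.3 = 878.3 mm².
t = A/w = 878.3/26.0 = 33.78 mm.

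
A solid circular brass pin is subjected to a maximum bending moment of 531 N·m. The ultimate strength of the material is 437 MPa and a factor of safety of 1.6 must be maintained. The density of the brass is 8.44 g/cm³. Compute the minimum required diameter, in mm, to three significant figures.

d = 27.1 mm

σ_allow = 437/1.6 = 273.1 MPa.
For a solid circular section σ = 32M/(πd³), so d³ = 32M/(π σ_allow) = 32×531000/(π×273.1) = 19800 mm³.
d = 27.05 mm.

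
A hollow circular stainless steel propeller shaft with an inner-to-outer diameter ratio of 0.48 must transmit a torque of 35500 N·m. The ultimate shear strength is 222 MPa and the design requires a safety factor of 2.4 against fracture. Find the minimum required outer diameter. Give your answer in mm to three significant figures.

d_o = 127 mm

τ_allow = 222/2.4 = 92.50 MPa.
For a hollow shaft τ = 16T/[πd_o³(1−k⁴)] with k = 0.48, so 1−k⁴ = 0.9469.
d_o³ = 16T/[π τ_allow (1−k⁴)] = 16×3.5500×10^7/(π×92.50×0.9469) = 2.064×10^6 mm³.
d_o = 127.3 mm.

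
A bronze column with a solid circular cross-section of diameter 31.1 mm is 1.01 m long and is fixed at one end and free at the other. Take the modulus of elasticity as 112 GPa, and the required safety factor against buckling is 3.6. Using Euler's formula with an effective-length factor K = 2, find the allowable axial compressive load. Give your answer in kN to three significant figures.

P_allow = 3.46 kN

I = πd⁴/64 = π×31.1⁴/64 = 45920 mm⁴.
Effective length L_e = KL = 2×1.01 m = 2020 mm.
Euler critical load P_cr = π²EI/L_e² = π²×112000×45920/2020² = 12440 N.
P_allow = P_cr/n = 12440/3.6 = 3456 N.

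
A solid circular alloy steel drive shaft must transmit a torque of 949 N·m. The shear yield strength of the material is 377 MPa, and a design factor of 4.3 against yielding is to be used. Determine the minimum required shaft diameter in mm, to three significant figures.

Allowable shear stress τ_allow = 377/4.3 = 87.67 MPa.
For a solid shaft τ = 16T/(πd³), so d³ = 16T/(π τ_allow) = 16×949000/(π×87.67) = 55130 mm³.
d = (55130)^(1/3) = 38.06 mm.

d = 38.1 mm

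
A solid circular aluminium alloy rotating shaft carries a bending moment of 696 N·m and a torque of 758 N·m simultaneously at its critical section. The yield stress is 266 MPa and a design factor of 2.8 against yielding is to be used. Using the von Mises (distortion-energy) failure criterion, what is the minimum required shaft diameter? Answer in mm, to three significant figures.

d = 46.8 mm

σ_allow = σ_y/n = 266/2.8 = 95.00 MPa.
For a solid shaft σ_b = 32M/(πd³) and τ = 16T/(πd³), so the von Mises stress is σ' = (16/πd³)·√(4M²+3T²).
√(4M²+3T²) = √(4×(696000)² + 3×(758000)²) = 1.913×10^6 N·mm.
d³ = 16×1.913×10^6/(π×95.00) = 102600 mm³.
d = 46.81 mm.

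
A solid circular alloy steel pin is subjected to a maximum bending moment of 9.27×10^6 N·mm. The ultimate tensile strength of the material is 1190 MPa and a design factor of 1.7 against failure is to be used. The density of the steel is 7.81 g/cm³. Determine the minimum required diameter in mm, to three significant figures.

d = 51.3 mm

σ_allow = 1190/1.7 = 700.0 MPa.
For a solid circular section σ = 32M/(πd³), so d³ = 32M/(π σ_allow) = 32×9270000/(π×700.0) = 134900 mm³.
d = 51.29 mm.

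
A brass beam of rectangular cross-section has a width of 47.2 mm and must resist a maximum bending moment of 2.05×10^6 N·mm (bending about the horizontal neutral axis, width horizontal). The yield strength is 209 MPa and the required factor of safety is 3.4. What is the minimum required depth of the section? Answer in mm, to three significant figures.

h = 65.1 mm

σ_allow = 209/3.4 = 61.47 MPa.
For a rectangular section σ = 6M/(bh²), so h² = 6M/(b σ_allow) = 6×2050000/(47.2×61.47) = 4239 mm².
h = 65.11 mm.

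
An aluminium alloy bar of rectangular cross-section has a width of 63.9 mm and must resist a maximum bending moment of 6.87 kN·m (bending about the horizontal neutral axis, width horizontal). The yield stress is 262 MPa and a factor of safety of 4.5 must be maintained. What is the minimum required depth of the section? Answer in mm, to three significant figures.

σ_allow = 262/4.5 = 58.22 MPa.
For a rectangular section σ = 6M/(bh²), so h² = 6M/(b σ_allow) = 6×6870000/(63.9×58.22) = 11080 mm².
h = 105.3 mm.

h = 105 mm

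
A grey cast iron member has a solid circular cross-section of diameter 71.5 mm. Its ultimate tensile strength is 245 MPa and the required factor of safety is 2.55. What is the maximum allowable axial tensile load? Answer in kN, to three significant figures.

F_allow = 386 kN

σ_allow = 245/2.55 = 96.08 MPa.
A = πd²/4 = π×71.5²/4 = 4015 mm².
F_allow = σ_allow × A = 96.08×4015 = 385800 N.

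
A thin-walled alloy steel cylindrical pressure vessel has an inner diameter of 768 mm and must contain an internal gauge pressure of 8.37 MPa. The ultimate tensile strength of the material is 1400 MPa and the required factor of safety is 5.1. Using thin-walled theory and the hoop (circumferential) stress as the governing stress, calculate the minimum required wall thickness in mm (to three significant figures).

σ_allow = 1400/5.1 = 274.5 MPa.
Hoop stress σ_h = pD/(2t), so t = pD/(2σ_allow) = 8.37×768/(2×274.5) = 11.71 mm.

t = 11.7 mm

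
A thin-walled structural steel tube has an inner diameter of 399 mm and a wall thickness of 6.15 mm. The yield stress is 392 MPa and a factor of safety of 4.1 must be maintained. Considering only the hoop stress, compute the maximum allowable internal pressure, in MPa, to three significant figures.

p_allow = 2.95 MPa

σ_allow = 392/4.1 = 95.61 MPa.
σ_h = pD/(2t) → p_allow = 2σ_allow t/D = 2×95.61×6.15/399 = 2.947 MPa.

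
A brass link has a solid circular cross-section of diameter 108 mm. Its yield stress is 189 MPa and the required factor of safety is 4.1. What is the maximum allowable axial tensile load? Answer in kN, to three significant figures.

F_allow = 422 kN

σ_allow = 189/4.1 = 46.10 MPa.
A = πd²/4 = π×108²/4 = 9161 mm².
F_allow = σ_allow × A = 46.10×9161 = 422300 N.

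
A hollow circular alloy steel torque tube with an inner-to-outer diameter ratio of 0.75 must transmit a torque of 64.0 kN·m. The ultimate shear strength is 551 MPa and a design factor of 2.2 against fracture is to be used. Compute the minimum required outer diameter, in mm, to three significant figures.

τ_allow = 551/2.2 = 250.5 MPa.
For a hollow shaft τ = 16T/[πd_o³(1−k⁴)] with k = 0.75, so 1−k⁴ = 0.6836.
d_o³ = 16T/[π τ_allow (1−k⁴)] = 16×6.4000×10^7/(π×250.5×0.6836) = 1.904×10^6 mm³.
d_o = 123.9 mm.

d_o = 124 mm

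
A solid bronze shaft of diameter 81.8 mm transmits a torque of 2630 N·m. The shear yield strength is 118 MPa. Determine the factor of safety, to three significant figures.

τ = 16T/(πd³) = 16×2630000/(π×81.8³) = 24.47 MPa.
n = τ_limit/τ = 118/24.47 = 4.822.

n = 4.82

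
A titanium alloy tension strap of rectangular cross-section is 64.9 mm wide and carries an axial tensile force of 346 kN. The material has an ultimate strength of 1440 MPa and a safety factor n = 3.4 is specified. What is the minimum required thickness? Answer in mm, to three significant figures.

t = 12.6 mm

σ_allow = 1440/3.4 = 423.5 MPa.
Required area A = F/σ_allow = 346000/423.5 = 816.9 mm².
t = A/w = 816.9/64.9 = 12.59 mm.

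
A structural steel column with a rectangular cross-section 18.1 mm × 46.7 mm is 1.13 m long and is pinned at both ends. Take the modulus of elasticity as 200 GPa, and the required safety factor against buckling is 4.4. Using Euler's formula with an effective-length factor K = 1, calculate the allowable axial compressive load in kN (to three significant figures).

Buckling occurs about the weak axis: I_min = h·b³/12 = 46.7×18.1³/12 = 23080 mm⁴ (b = 18.1 mm is the smaller dimension).
Effective length L_e = KL = 1×1.13 m = 1130 mm.
Euler critical load P_cr = π²EI/L_e² = π²×200000×23080/1130² = 35670 N.
P_allow = P_cr/n = 35670/4.4 = 8108 N.

P_allow = 8.11 kN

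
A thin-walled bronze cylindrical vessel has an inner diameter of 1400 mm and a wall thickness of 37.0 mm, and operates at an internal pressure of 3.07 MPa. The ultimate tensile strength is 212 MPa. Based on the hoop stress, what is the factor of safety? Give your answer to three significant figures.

n = 3.65

σ_h = pD/(2t) = 3.07×1400/(2×37.0) = 58.08 MPa.
n = 212/58.08 = 3.650.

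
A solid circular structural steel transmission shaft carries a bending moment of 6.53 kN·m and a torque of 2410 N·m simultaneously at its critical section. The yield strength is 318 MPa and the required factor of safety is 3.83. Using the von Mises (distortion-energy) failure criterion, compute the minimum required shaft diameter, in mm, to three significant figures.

σ_allow = σ_y/n = 318/3.83 = 83.03 MPa.
For a solid shaft σ_b = 32M/(πd³) and τ = 16T/(πd³), so the von Mises stress is σ' = (16/πd³)·√(4M²+3T²).
√(4M²+3T²) = √(4×(6.530×10^6)² + 3×(2.410×10^6)²) = 1.371×10^7 N·mm.
d³ = 16×1.371×10^7/(π×83.03) = 841000 mm³.
d = 94.39 mm.

d = 94.4 mm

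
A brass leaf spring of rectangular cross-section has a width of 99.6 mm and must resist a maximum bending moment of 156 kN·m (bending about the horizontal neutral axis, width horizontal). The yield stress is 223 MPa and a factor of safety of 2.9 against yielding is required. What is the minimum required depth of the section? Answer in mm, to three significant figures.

σ_allow = 223/2.9 = 76.90 MPa.
For a rectangular section σ = 6M/(bh²), so h² = 6M/(b σ_allow) = 6×1.5600×10^8/(99.6×76.90) = 122200 mm².
h = 349.6 mm.

h = 350 mm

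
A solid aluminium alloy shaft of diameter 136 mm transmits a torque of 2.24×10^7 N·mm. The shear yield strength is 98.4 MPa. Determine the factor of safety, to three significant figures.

n = 2.17

τ = 16T/(πd³) = 16×2.2400×10^7/(π×136³) = 45.35 MPa.
n = τ_limit/τ = 98.4/45.35 = 2.170.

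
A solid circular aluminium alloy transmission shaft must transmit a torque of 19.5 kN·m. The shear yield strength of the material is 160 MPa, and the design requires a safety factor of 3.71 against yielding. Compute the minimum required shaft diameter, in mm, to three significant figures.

Allowable shear stress τ_allow = 160/3.71 = 43.13 MPa.
For a solid shaft τ = 16T/(πd³), so d³ = 16T/(π τ_allow) = 16×1.9500×10^7/(π×43.13) = 2.303×10^6 mm³.
d = (2.303×10^6)^(1/3) = 132.1 mm.

d = 132 mm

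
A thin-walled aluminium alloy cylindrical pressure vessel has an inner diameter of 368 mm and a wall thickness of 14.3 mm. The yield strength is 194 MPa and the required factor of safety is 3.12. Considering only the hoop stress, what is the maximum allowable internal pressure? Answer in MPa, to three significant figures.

p_allow = 4.83 MPa

σ_allow = 194/3.12 = 62.18 MPa.
σ_h = pD/(2t) → p_allow = 2σ_allow t/D = 2×62.18×14.3/368 = 4.832 MPa.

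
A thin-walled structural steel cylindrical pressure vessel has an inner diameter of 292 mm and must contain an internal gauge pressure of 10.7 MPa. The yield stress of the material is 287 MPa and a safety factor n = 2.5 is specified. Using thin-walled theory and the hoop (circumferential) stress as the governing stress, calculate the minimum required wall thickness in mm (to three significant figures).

σ_allow = 287/2.5 = 114.8 MPa.
Hoop stress σ_h = pD/(2t), so t = pD/(2σ_allow) = 10.7×292/(2×114.8) = 13.61 mm.

t = 13.6 mm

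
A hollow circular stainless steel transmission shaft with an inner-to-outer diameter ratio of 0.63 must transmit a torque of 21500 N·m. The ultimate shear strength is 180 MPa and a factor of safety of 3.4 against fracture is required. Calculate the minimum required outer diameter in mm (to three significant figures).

τ_allow = 180/3.4 = 52.94 MPa.
For a hollow shaft τ = 16T/[πd_o³(1−k⁴)] with k = 0.63, so 1−k⁴ = 0.8425.
d_o³ = 16T/[π τ_allow (1−k⁴)] = 16×2.1500×10^7/(π×52.94×0.8425) = 2.455×10^6 mm³.
d_o = 134.9 mm.

d_o = 135 mm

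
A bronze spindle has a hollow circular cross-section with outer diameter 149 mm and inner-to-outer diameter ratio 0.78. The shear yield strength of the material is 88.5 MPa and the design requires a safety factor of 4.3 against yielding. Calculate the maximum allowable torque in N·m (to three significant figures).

τ_allow = 88.5/4.3 = 20.58 MPa.
For a hollow shaft T_allow = τ_allow·πd_o³(1−k⁴)/16 with 1−k⁴ = 0.6298, so πd_o³(1−k⁴)/16 = 409100 mm³.
T_allow = 20.58×409100 = 8.420×10^6 N·mm = 8420 N·m.

T_allow = 8420 N·m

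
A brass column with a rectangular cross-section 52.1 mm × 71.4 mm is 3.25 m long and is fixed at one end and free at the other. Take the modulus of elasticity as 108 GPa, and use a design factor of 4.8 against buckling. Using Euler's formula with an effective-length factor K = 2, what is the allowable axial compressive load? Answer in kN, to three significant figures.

P_allow = 4.42 kN

Buckling occurs about the weak axis: I_min = h·b³/12 = 71.4×52.1³/12 = 841500 mm⁴ (b = 52.1 mm is the smaller dimension).
Effective length L_e = KL = 2×3.25 m = 6500 mm.
Euler critical load P_cr = π²EI/L_e² = π²×108000×841500/6500² = 21230 N.
P_allow = P_cr/n = 21230/4.8 = 4423 N.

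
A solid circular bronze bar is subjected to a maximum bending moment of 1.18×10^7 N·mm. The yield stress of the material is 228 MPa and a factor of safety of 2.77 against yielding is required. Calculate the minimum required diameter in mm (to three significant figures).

σ_allow = 228/2.77 = 82.31 MPa.
For a solid circular section σ = 32M/(πd³), so d³ = 32M/(π σ_allow) = 32×1.1800×10^7/(π×82.31) = 1.460×10^6 mm³.
d = 113.5 mm.

d = 113 mm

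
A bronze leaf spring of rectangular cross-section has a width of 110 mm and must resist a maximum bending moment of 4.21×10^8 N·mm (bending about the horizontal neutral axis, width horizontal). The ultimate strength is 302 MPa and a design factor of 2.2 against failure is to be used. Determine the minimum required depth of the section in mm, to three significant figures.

h = 409 mm

σ_allow = 302/2.2 = 137.3 MPa.
For a rectangular section σ = 6M/(bh²), so h² = 6M/(b σ_allow) = 6×4.2100×10^8/(110×137.3) = 167300 mm².
h = 409.0 mm.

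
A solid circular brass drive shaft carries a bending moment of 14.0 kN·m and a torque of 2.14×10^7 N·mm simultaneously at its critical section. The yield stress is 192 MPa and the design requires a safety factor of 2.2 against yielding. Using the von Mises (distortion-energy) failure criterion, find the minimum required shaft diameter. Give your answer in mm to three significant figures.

σ_allow = σ_y/n = 192/2.2 = 87.27 MPa.
For a solid shaft σ_b = 32M/(πd³) and τ = 16T/(πd³), so the von Mises stress is σ' = (16/πd³)·√(4M²+3T²).
√(4M²+3T²) = √(4×(1.400×10^7)² + 3×(2.140×10^7)²) = 4.645×10^7 N·mm.
d³ = 16×4.645×10^7/(π×87.27) = 2.711×10^6 mm³.
d = 139.4 mm.

d = 139 mm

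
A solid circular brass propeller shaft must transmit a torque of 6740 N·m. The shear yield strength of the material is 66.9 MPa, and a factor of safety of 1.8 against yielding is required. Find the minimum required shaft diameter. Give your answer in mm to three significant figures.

d = 97.4 mm

Allowable shear stress τ_allow = 66.9/1.8 = 37.17 MPa.
For a solid shaft τ = 16T/(πd³), so d³ = 16T/(π τ_allow) = 16×6740000/(π×37.17) = 923600 mm³.
d = (923600)^(1/3) = 97.39 mm.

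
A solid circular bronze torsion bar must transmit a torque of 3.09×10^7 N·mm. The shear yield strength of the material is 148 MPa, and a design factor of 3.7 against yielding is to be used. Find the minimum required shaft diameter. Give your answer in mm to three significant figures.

Allowable shear stress τ_allow = 148/3.7 = 40.00 MPa.
For a solid shaft τ = 16T/(πd³), so d³ = 16T/(π τ_allow) = 16×3.0900×10^7/(π×40.00) = 3.934×10^6 mm³.
d = (3.934×10^6)^(1/3) = 157.9 mm.

d = 158 mm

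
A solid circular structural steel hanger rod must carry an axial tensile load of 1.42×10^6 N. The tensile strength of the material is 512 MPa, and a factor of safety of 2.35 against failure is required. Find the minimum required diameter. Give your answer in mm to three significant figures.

d = 91.1 mm

Allowable stress σ_allow = 512/2.35 = 217.9 MPa.
Required area A = F/σ_allow = 1420000/217.9 = 6518 mm².
A = πd²/4 → d = √(4A/π) = 91.10 mm.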